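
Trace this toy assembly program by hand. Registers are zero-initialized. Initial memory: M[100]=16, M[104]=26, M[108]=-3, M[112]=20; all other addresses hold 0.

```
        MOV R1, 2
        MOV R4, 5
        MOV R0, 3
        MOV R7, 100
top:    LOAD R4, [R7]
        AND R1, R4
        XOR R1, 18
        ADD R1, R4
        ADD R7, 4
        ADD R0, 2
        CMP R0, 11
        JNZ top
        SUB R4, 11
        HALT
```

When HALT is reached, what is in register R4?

after MOV R1, 2: R1=2
after MOV R4, 5: R4=5
after MOV R0, 3: R0=3
after MOV R7, 100: R7=100
after LOAD R4, [R7]: R4=M[100]=16
after AND R1, R4: R1=2&16=0
after XOR R1, 18: R1=0^18=18
after ADD R1, R4: R1=18+16=34
after ADD R7, 4: R7=100+4=104
after ADD R0, 2: R0=3+2=5
CMP R0, 11  (cmp 5,11)
JNZ top: taken
after LOAD R4, [R7]: R4=M[104]=26
after AND R1, R4: R1=34&26=2
after XOR R1, 18: R1=2^18=16
after ADD R1, R4: R1=16+26=42
after ADD R7, 4: R7=104+4=108
after ADD R0, 2: R0=5+2=7
CMP R0, 11  (cmp 7,11)
JNZ top: taken
after LOAD R4, [R7]: R4=M[108]=-3
after AND R1, R4: R1=42&(-3)=40
after XOR R1, 18: R1=40^18=58
after ADD R1, R4: R1=58+(-3)=55
after ADD R7, 4: R7=108+4=112
after ADD R0, 2: R0=7+2=9
CMP R0, 11  (cmp 9,11)
JNZ top: taken
after LOAD R4, [R7]: R4=M[112]=20
after AND R1, R4: R1=55&20=20
after XOR R1, 18: R1=20^18=6
after ADD R1, R4: R1=6+20=26
after ADD R7, 4: R7=112+4=116
after ADD R0, 2: R0=9+2=11
CMP R0, 11  (cmp 11,11)
JNZ top: not taken
after SUB R4, 11: R4=20-11=9
halt.

9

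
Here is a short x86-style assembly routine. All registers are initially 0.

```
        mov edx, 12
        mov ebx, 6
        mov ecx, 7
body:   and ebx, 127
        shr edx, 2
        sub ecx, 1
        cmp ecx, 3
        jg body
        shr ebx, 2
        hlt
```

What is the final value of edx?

0

mov edx, 12 → edx=12
mov ebx, 6 → ebx=6
mov ecx, 7 → ecx=7
and ebx, 127 → ebx=6&127=6
shr edx, 2 → edx=12>>2=3
sub ecx, 1 → ecx=7-1=6
cmp ecx, 3  (cmp 6,3)
jg body: taken
and ebx, 127 → ebx=6&127=6
shr edx, 2 → edx=3>>2=0
sub ecx, 1 → ecx=6-1=5
cmp ecx, 3  (cmp 5,3)
jg body: taken
and ebx, 127 → ebx=6&127=6
shr edx, 2 → edx=0>>2=0
sub ecx, 1 → ecx=5-1=4
cmp ecx, 3  (cmp 4,3)
jg body: taken
and ebx, 127 → ebx=6&127=6
shr edx, 2 → edx=0>>2=0
sub ecx, 1 → ecx=4-1=3
cmp ecx, 3  (cmp 3,3)
jg body: not taken
shr ebx, 2 → ebx=6>>2=1
halt.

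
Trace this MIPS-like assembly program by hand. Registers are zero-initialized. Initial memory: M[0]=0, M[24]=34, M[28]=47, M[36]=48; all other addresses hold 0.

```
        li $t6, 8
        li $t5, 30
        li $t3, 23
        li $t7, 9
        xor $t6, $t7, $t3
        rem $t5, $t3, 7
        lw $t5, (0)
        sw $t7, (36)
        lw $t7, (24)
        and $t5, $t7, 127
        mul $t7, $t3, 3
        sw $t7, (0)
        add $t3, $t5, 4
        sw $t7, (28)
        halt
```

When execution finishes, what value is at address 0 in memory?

after li $t6, 8: $t6=8
after li $t5, 30: $t5=30
after li $t3, 23: $t3=23
after li $t7, 9: $t7=9
after xor $t6, $t7, $t3: $t6=9^23=30
after rem $t5, $t3, 7: $t5=23%7=2
after lw $t5, (0): $t5=M[0]=0
sw $t7, (36) → M[36]=9
after lw $t7, (24): $t7=M[24]=34
after and $t5, $t7, 127: $t5=34&127=34
after mul $t7, $t3, 3: $t7=23*3=69
sw $t7, (0) → M[0]=69
after add $t3, $t5, 4: $t3=34+4=38
sw $t7, (28) → M[28]=69
halt.

69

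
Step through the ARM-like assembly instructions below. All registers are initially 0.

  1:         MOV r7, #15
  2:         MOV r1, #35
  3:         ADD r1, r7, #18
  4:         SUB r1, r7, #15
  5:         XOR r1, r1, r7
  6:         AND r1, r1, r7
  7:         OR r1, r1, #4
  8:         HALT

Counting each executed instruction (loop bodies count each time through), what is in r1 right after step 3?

33

MOV r7, #15 → r7=15
MOV r1, #35 → r1=35
ADD r1, r7, #18 → r1=15+18=33
After step 3: r1 = 33.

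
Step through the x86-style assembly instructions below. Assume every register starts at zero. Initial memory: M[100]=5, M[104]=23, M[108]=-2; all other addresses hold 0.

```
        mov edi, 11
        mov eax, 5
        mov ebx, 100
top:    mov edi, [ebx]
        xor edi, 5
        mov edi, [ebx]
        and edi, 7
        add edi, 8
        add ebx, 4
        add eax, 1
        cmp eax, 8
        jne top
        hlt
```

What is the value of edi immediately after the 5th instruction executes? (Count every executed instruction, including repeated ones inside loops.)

0

mov edi, 11 → edi=11
mov eax, 5 → eax=5
mov ebx, 100 → ebx=100
mov edi, [ebx] → edi=M[100]=5
xor edi, 5 → edi=5^5=0
After step 5: edi = 0.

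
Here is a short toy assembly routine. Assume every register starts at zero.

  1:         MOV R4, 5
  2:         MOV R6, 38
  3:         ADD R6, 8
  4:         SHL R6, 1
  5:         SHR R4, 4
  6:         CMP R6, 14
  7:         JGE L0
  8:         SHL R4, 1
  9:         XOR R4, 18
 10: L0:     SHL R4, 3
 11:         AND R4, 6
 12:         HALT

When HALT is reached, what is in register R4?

0

MOV R4, 5 → R4=5
MOV R6, 38 → R6=38
ADD R6, 8 → R6=38+8=46
SHL R6, 1 → R6=46<<1=92
SHR R4, 4 → R4=5>>4=0
CMP R6, 14  (cmp 92,14)
JGE L0: taken
SHL R4, 3 → R4=0<<3=0
AND R4, 6 → R4=0&6=0
halt.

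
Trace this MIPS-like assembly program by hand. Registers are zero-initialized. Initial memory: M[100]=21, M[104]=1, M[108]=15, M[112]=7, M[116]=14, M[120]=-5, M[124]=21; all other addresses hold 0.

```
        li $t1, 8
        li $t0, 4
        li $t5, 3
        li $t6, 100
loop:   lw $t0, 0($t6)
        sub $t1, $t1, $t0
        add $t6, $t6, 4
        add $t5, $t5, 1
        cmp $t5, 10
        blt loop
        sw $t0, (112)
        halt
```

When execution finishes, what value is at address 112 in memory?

$t1=8
$t0=4
$t5=3
$t6=100
$t0=M[100]=21
$t1=8-21=-13
$t6=100+4=104
$t5=3+1=4
cmp $t5, 10  (cmp 4,10)
blt loop: taken
$t0=M[104]=1
$t1=(-13)-1=-14
$t6=104+4=108
$t5=4+1=5
cmp $t5, 10  (cmp 5,10)
blt loop: taken
$t0=M[108]=15
$t1=(-14)-15=-29
$t6=108+4=112
$t5=5+1=6
cmp $t5, 10  (cmp 6,10)
blt loop: taken
$t0=M[112]=7
$t1=(-29)-7=-36
$t6=112+4=116
$t5=6+1=7
cmp $t5, 10  (cmp 7,10)
blt loop: taken
$t0=M[116]=14
$t1=(-36)-14=-50
$t6=116+4=120
$t5=7+1=8
cmp $t5, 10  (cmp 8,10)
blt loop: taken
$t0=M[120]=-5
$t1=(-50)-(-5)=-45
$t6=120+4=124
$t5=8+1=9
cmp $t5, 10  (cmp 9,10)
blt loop: taken
$t0=M[124]=21
$t1=(-45)-21=-66
$t6=124+4=128
$t5=9+1=10
cmp $t5, 10  (cmp 10,10)
blt loop: not taken
sw $t0, (112) → M[112]=21
halt.

21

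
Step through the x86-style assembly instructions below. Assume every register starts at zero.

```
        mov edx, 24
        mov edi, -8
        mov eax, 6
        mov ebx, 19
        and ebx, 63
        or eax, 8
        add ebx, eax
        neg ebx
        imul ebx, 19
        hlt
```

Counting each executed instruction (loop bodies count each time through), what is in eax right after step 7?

after mov edx, 24: edx=24
after mov edi, -8: edi=-8
after mov eax, 6: eax=6
after mov ebx, 19: ebx=19
after and ebx, 63: ebx=19&63=19
after or eax, 8: eax=6|8=14
after add ebx, eax: ebx=19+14=33
After step 7: eax = 14.

14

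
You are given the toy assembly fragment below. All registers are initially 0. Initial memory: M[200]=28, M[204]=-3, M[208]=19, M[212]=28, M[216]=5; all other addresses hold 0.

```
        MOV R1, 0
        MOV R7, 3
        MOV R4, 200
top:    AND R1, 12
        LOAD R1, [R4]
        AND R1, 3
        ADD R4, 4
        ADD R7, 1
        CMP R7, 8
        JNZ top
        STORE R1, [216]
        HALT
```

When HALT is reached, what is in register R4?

220

after MOV R1, 0: R1=0
after MOV R7, 3: R7=3
after MOV R4, 200: R4=200
after AND R1, 12: R1=0&12=0
after LOAD R1, [R4]: R1=M[200]=28
after AND R1, 3: R1=28&3=0
after ADD R4, 4: R4=200+4=204
after ADD R7, 1: R7=3+1=4
CMP R7, 8  (cmp 4,8)
JNZ top: taken
after AND R1, 12: R1=0&12=0
after LOAD R1, [R4]: R1=M[204]=-3
after AND R1, 3: R1=(-3)&3=1
after ADD R4, 4: R4=204+4=208
after ADD R7, 1: R7=4+1=5
CMP R7, 8  (cmp 5,8)
JNZ top: taken
after AND R1, 12: R1=1&12=0
after LOAD R1, [R4]: R1=M[208]=19
after AND R1, 3: R1=19&3=3
after ADD R4, 4: R4=208+4=212
after ADD R7, 1: R7=5+1=6
CMP R7, 8  (cmp 6,8)
JNZ top: taken
after AND R1, 12: R1=3&12=0
after LOAD R1, [R4]: R1=M[212]=28
after AND R1, 3: R1=28&3=0
after ADD R4, 4: R4=212+4=216
after ADD R7, 1: R7=6+1=7
CMP R7, 8  (cmp 7,8)
JNZ top: taken
after AND R1, 12: R1=0&12=0
after LOAD R1, [R4]: R1=M[216]=5
after AND R1, 3: R1=5&3=1
after ADD R4, 4: R4=216+4=220
after ADD R7, 1: R7=7+1=8
CMP R7, 8  (cmp 8,8)
JNZ top: not taken
STORE R1, [216] → M[216]=1
halt.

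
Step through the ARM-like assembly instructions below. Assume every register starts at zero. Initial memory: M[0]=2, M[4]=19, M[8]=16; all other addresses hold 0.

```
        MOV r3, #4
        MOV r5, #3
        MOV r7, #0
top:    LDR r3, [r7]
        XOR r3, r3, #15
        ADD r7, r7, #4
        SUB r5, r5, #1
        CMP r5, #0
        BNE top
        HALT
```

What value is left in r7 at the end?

12

r3=4
r5=3
r7=0
r3=M[0]=2
r3=2^15=13
r7=0+4=4
r5=3-1=2
CMP r5, #0  (cmp 2,0)
BNE top: taken
r3=M[4]=19
r3=19^15=28
r7=4+4=8
r5=2-1=1
CMP r5, #0  (cmp 1,0)
BNE top: taken
r3=M[8]=16
r3=16^15=31
r7=8+4=12
r5=1-1=0
CMP r5, #0  (cmp 0,0)
BNE top: not taken
halt.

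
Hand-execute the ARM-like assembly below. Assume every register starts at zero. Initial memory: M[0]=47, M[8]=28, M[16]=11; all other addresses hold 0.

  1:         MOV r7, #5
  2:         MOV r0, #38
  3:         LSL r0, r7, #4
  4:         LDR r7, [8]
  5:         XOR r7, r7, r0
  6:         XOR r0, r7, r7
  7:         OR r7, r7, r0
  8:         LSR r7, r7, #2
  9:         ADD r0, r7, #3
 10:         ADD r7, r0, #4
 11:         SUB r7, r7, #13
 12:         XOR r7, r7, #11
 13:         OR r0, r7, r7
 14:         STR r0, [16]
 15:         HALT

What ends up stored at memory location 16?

6

r7=5
r0=38
r0=5<<4=80
r7=M[8]=28
r7=28^80=76
r0=76^76=0
r7=76|0=76
r7=76>>2=19
r0=19+3=22
r7=22+4=26
r7=26-13=13
r7=13^11=6
r0=6|6=6
STR r0, [16] → M[16]=6
halt.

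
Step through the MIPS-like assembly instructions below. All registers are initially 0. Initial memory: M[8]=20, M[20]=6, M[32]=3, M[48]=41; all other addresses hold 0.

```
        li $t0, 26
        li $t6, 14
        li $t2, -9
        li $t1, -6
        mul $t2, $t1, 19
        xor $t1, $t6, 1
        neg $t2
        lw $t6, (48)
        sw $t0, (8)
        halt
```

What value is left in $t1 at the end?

li $t0, 26 → $t0=26
li $t6, 14 → $t6=14
li $t2, -9 → $t2=-9
li $t1, -6 → $t1=-6
mul $t2, $t1, 19 → $t2=(-6)*19=-114
xor $t1, $t6, 1 → $t1=14^1=15
neg $t2 → $t2=-(-114)=114
lw $t6, (48) → $t6=M[48]=41
sw $t0, (8) → M[8]=26
halt.

15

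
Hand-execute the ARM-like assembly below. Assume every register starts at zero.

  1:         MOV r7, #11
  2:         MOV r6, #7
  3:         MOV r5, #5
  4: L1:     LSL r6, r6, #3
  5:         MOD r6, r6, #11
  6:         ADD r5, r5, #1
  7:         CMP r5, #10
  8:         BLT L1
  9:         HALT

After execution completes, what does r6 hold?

4

r7=11
r6=7
r5=5
r6=7<<3=56
r6=56%11=1
r5=5+1=6
CMP r5, #10  (cmp 6,10)
BLT L1: taken
r6=1<<3=8
r6=8%11=8
r5=6+1=7
CMP r5, #10  (cmp 7,10)
BLT L1: taken
r6=8<<3=64
r6=64%11=9
r5=7+1=8
CMP r5, #10  (cmp 8,10)
BLT L1: taken
r6=9<<3=72
r6=72%11=6
r5=8+1=9
CMP r5, #10  (cmp 9,10)
BLT L1: taken
r6=6<<3=48
r6=48%11=4
r5=9+1=10
CMP r5, #10  (cmp 10,10)
BLT L1: not taken
halt.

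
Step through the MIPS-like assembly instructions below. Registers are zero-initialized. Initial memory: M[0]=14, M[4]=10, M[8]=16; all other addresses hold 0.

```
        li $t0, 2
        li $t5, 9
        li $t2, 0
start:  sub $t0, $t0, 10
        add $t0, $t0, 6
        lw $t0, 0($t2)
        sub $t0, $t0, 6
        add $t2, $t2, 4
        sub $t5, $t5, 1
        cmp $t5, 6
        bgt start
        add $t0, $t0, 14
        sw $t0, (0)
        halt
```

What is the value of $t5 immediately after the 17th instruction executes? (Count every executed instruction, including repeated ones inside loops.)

li $t0, 2 → $t0=2
li $t5, 9 → $t5=9
li $t2, 0 → $t2=0
sub $t0, $t0, 10 → $t0=2-10=-8
add $t0, $t0, 6 → $t0=(-8)+6=-2
lw $t0, 0($t2) → $t0=M[0]=14
sub $t0, $t0, 6 → $t0=14-6=8
add $t2, $t2, 4 → $t2=0+4=4
sub $t5, $t5, 1 → $t5=9-1=8
cmp $t5, 6  (cmp 8,6)
bgt start: taken
sub $t0, $t0, 10 → $t0=8-10=-2
add $t0, $t0, 6 → $t0=(-2)+6=4
lw $t0, 0($t2) → $t0=M[4]=10
sub $t0, $t0, 6 → $t0=10-6=4
add $t2, $t2, 4 → $t2=4+4=8
sub $t5, $t5, 1 → $t5=8-1=7
After step 17: $t5 = 7.

7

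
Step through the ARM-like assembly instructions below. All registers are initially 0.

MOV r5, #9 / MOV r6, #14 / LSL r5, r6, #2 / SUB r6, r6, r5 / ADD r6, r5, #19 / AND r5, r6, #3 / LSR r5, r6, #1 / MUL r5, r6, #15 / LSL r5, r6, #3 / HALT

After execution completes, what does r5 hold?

r5=9
r6=14
r5=14<<2=56
r6=14-56=-42
r6=56+19=75
r5=75&3=3
r5=75>>1=37
r5=75*15=1125
r5=75<<3=600
halt.

600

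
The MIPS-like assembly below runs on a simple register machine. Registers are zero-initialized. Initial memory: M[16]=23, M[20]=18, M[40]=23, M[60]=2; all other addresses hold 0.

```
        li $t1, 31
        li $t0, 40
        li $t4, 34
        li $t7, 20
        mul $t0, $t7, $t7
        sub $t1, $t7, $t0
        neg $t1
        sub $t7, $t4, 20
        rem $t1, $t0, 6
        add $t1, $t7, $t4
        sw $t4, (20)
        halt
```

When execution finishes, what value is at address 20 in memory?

34

$t1=31
$t0=40
$t4=34
$t7=20
$t0=20*20=400
$t1=20-400=-380
$t1=-(-380)=380
$t7=34-20=14
$t1=400%6=4
$t1=14+34=48
sw $t4, (20) → M[20]=34
halt.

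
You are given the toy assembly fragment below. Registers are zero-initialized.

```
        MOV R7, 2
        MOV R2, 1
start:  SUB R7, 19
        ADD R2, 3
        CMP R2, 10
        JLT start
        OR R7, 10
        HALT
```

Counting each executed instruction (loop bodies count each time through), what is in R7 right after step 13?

R7=2
R2=1
R7=2-19=-17
R2=1+3=4
CMP R2, 10  (cmp 4,10)
JLT start: taken
R7=(-17)-19=-36
R2=4+3=7
CMP R2, 10  (cmp 7,10)
JLT start: taken
R7=(-36)-19=-55
R2=7+3=10
CMP R2, 10  (cmp 10,10)
After step 13: R7 = -55.

-55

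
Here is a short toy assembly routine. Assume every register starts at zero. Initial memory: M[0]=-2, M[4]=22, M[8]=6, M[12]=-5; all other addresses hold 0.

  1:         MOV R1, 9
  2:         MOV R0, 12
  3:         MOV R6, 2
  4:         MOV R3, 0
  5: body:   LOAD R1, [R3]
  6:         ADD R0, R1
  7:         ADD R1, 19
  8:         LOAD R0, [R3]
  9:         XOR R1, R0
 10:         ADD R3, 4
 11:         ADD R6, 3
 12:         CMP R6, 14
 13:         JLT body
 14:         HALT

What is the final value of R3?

16

MOV R1, 9 → R1=9
MOV R0, 12 → R0=12
MOV R6, 2 → R6=2
MOV R3, 0 → R3=0
LOAD R1, [R3] → R1=M[0]=-2
ADD R0, R1 → R0=12+(-2)=10
ADD R1, 19 → R1=(-2)+19=17
LOAD R0, [R3] → R0=M[0]=-2
XOR R1, R0 → R1=17^(-2)=-17
ADD R3, 4 → R3=0+4=4
ADD R6, 3 → R6=2+3=5
CMP R6, 14  (cmp 5,14)
JLT body: taken
LOAD R1, [R3] → R1=M[4]=22
ADD R0, R1 → R0=(-2)+22=20
ADD R1, 19 → R1=22+19=41
LOAD R0, [R3] → R0=M[4]=22
XOR R1, R0 → R1=41^22=63
ADD R3, 4 → R3=4+4=8
ADD R6, 3 → R6=5+3=8
CMP R6, 14  (cmp 8,14)
JLT body: taken
LOAD R1, [R3] → R1=M[8]=6
ADD R0, R1 → R0=22+6=28
ADD R1, 19 → R1=6+19=25
LOAD R0, [R3] → R0=M[8]=6
XOR R1, R0 → R1=25^6=31
ADD R3, 4 → R3=8+4=12
ADD R6, 3 → R6=8+3=11
CMP R6, 14  (cmp 11,14)
JLT body: taken
LOAD R1, [R3] → R1=M[12]=-5
ADD R0, R1 → R0=6+(-5)=1
ADD R1, 19 → R1=(-5)+19=14
LOAD R0, [R3] → R0=M[12]=-5
XOR R1, R0 → R1=14^(-5)=-11
ADD R3, 4 → R3=12+4=16
ADD R6, 3 → R6=11+3=14
CMP R6, 14  (cmp 14,14)
JLT body: not taken
halt.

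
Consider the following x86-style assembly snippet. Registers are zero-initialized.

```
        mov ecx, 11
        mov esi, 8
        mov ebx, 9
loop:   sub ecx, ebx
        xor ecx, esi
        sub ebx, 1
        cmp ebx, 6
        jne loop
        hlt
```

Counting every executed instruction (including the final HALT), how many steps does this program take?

after mov ecx, 11: ecx=11
after mov esi, 8: esi=8
after mov ebx, 9: ebx=9
after sub ecx, ebx: ecx=11-9=2
after xor ecx, esi: ecx=2^8=10
after sub ebx, 1: ebx=9-1=8
cmp ebx, 6  (cmp 8,6)
jne loop: taken
after sub ecx, ebx: ecx=10-8=2
after xor ecx, esi: ecx=2^8=10
after sub ebx, 1: ebx=8-1=7
cmp ebx, 6  (cmp 7,6)
jne loop: taken
after sub ecx, ebx: ecx=10-7=3
after xor ecx, esi: ecx=3^8=11
after sub ebx, 1: ebx=7-1=6
cmp ebx, 6  (cmp 6,6)
jne loop: not taken
halt.
Total executed instructions: 19.

19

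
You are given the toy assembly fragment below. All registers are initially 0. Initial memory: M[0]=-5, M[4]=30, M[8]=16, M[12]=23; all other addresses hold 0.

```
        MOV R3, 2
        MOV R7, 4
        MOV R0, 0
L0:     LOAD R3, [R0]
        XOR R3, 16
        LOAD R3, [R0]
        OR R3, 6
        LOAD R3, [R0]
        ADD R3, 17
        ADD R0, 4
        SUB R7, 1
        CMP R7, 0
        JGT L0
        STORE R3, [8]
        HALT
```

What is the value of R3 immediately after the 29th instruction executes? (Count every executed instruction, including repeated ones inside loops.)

R3=2
R7=4
R0=0
R3=M[0]=-5
R3=(-5)^16=-21
R3=M[0]=-5
R3=(-5)|6=-1
R3=M[0]=-5
R3=(-5)+17=12
R0=0+4=4
R7=4-1=3
CMP R7, 0  (cmp 3,0)
JGT L0: taken
R3=M[4]=30
R3=30^16=14
R3=M[4]=30
R3=30|6=30
R3=M[4]=30
R3=30+17=47
R0=4+4=8
R7=3-1=2
CMP R7, 0  (cmp 2,0)
JGT L0: taken
R3=M[8]=16
R3=16^16=0
R3=M[8]=16
R3=16|6=22
R3=M[8]=16
R3=16+17=33
After step 29: R3 = 33.

33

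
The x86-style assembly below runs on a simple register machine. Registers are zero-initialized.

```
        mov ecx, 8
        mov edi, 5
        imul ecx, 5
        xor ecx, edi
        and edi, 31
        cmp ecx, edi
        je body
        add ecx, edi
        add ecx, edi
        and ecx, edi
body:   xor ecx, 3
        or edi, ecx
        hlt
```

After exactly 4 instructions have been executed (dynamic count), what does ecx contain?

ecx=8
edi=5
ecx=8*5=40
ecx=40^5=45
After step 4: ecx = 45.

45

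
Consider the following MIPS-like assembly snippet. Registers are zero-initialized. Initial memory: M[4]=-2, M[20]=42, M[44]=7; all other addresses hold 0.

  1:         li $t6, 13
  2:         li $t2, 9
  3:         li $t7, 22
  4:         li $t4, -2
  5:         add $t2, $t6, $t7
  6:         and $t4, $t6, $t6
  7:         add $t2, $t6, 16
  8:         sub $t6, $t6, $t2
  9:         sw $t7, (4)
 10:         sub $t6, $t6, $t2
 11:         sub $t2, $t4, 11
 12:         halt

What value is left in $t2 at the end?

li $t6, 13 → $t6=13
li $t2, 9 → $t2=9
li $t7, 22 → $t7=22
li $t4, -2 → $t4=-2
add $t2, $t6, $t7 → $t2=13+22=35
and $t4, $t6, $t6 → $t4=13&13=13
add $t2, $t6, 16 → $t2=13+16=29
sub $t6, $t6, $t2 → $t6=13-29=-16
sw $t7, (4) → M[4]=22
sub $t6, $t6, $t2 → $t6=(-16)-29=-45
sub $t2, $t4, 11 → $t2=13-11=2
halt.

2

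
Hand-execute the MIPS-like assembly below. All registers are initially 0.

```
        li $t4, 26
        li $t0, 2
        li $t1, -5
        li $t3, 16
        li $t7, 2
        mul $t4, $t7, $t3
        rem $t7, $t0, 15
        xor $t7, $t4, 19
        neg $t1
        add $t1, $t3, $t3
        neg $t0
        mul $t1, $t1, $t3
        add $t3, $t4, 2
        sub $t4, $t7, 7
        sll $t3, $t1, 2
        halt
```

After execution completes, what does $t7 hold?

after li $t4, 26: $t4=26
after li $t0, 2: $t0=2
after li $t1, -5: $t1=-5
after li $t3, 16: $t3=16
after li $t7, 2: $t7=2
after mul $t4, $t7, $t3: $t4=2*16=32
after rem $t7, $t0, 15: $t7=2%15=2
after xor $t7, $t4, 19: $t7=32^19=51
after neg $t1: $t1=-(-5)=5
after add $t1, $t3, $t3: $t1=16+16=32
after neg $t0: $t0=-(2)=-2
after mul $t1, $t1, $t3: $t1=32*16=512
after add $t3, $t4, 2: $t3=32+2=34
after sub $t4, $t7, 7: $t4=51-7=44
after sll $t3, $t1, 2: $t3=512<<2=2048
halt.

51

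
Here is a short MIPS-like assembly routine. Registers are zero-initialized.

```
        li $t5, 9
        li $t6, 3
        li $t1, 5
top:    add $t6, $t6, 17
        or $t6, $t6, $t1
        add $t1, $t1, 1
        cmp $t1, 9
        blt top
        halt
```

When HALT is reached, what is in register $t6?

72

$t5=9
$t6=3
$t1=5
$t6=3+17=20
$t6=20|5=21
$t1=5+1=6
cmp $t1, 9  (cmp 6,9)
blt top: taken
$t6=21+17=38
$t6=38|6=38
$t1=6+1=7
cmp $t1, 9  (cmp 7,9)
blt top: taken
$t6=38+17=55
$t6=55|7=55
$t1=7+1=8
cmp $t1, 9  (cmp 8,9)
blt top: taken
$t6=55+17=72
$t6=72|8=72
$t1=8+1=9
cmp $t1, 9  (cmp 9,9)
blt top: not taken
halt.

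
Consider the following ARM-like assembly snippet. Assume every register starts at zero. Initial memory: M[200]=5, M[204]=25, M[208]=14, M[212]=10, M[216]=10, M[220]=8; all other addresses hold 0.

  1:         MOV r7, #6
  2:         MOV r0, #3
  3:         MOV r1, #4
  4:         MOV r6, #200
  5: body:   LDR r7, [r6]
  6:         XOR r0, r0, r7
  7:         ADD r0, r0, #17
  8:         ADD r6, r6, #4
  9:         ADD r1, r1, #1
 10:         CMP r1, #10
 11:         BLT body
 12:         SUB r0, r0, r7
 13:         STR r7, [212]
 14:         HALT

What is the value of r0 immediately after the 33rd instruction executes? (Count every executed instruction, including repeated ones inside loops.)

after MOV r7, #6: r7=6
after MOV r0, #3: r0=3
after MOV r1, #4: r1=4
after MOV r6, #200: r6=200
after LDR r7, [r6]: r7=M[200]=5
after XOR r0, r0, r7: r0=3^5=6
after ADD r0, r0, #17: r0=6+17=23
after ADD r6, r6, #4: r6=200+4=204
after ADD r1, r1, #1: r1=4+1=5
CMP r1, #10  (cmp 5,10)
BLT body: taken
after LDR r7, [r6]: r7=M[204]=25
after XOR r0, r0, r7: r0=23^25=14
after ADD r0, r0, #17: r0=14+17=31
after ADD r6, r6, #4: r6=204+4=208
after ADD r1, r1, #1: r1=5+1=6
CMP r1, #10  (cmp 6,10)
BLT body: taken
after LDR r7, [r6]: r7=M[208]=14
after XOR r0, r0, r7: r0=31^14=17
after ADD r0, r0, #17: r0=17+17=34
after ADD r6, r6, #4: r6=208+4=212
after ADD r1, r1, #1: r1=6+1=7
CMP r1, #10  (cmp 7,10)
BLT body: taken
after LDR r7, [r6]: r7=M[212]=10
after XOR r0, r0, r7: r0=34^10=40
after ADD r0, r0, #17: r0=40+17=57
after ADD r6, r6, #4: r6=212+4=216
after ADD r1, r1, #1: r1=7+1=8
CMP r1, #10  (cmp 8,10)
BLT body: taken
after LDR r7, [r6]: r7=M[216]=10
After step 33: r0 = 57.

57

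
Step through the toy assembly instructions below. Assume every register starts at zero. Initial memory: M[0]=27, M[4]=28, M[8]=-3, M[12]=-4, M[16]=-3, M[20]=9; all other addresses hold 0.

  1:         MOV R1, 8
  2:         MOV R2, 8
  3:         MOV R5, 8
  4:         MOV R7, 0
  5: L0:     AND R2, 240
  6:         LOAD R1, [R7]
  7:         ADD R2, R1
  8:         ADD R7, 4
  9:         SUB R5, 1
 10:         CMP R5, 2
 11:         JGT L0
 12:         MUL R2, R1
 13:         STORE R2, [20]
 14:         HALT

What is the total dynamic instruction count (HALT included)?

MOV R1, 8 → R1=8
MOV R2, 8 → R2=8
MOV R5, 8 → R5=8
MOV R7, 0 → R7=0
AND R2, 240 → R2=8&240=0
LOAD R1, [R7] → R1=M[0]=27
ADD R2, R1 → R2=0+27=27
ADD R7, 4 → R7=0+4=4
SUB R5, 1 → R5=8-1=7
CMP R5, 2  (cmp 7,2)
JGT L0: taken
AND R2, 240 → R2=27&240=16
LOAD R1, [R7] → R1=M[4]=28
ADD R2, R1 → R2=16+28=44
ADD R7, 4 → R7=4+4=8
SUB R5, 1 → R5=7-1=6
CMP R5, 2  (cmp 6,2)
JGT L0: taken
AND R2, 240 → R2=44&240=32
LOAD R1, [R7] → R1=M[8]=-3
ADD R2, R1 → R2=32+(-3)=29
ADD R7, 4 → R7=8+4=12
SUB R5, 1 → R5=6-1=5
CMP R5, 2  (cmp 5,2)
JGT L0: taken
AND R2, 240 → R2=29&240=16
LOAD R1, [R7] → R1=M[12]=-4
ADD R2, R1 → R2=16+(-4)=12
ADD R7, 4 → R7=12+4=16
SUB R5, 1 → R5=5-1=4
CMP R5, 2  (cmp 4,2)
JGT L0: taken
AND R2, 240 → R2=12&240=0
LOAD R1, [R7] → R1=M[16]=-3
ADD R2, R1 → R2=0+(-3)=-3
ADD R7, 4 → R7=16+4=20
SUB R5, 1 → R5=4-1=3
CMP R5, 2  (cmp 3,2)
JGT L0: taken
AND R2, 240 → R2=(-3)&240=240
LOAD R1, [R7] → R1=M[20]=9
ADD R2, R1 → R2=240+9=249
ADD R7, 4 → R7=20+4=24
SUB R5, 1 → R5=3-1=2
CMP R5, 2  (cmp 2,2)
JGT L0: not taken
MUL R2, R1 → R2=249*9=2241
STORE R2, [20] → M[20]=2241
halt.
Total executed instructions: 49.

49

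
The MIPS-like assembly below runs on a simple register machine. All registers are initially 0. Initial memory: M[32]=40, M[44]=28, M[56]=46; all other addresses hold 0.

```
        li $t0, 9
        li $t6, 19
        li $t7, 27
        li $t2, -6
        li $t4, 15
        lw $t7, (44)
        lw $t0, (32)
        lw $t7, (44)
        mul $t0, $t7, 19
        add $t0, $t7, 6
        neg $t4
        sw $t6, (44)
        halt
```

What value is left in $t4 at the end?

li $t0, 9 → $t0=9
li $t6, 19 → $t6=19
li $t7, 27 → $t7=27
li $t2, -6 → $t2=-6
li $t4, 15 → $t4=15
lw $t7, (44) → $t7=M[44]=28
lw $t0, (32) → $t0=M[32]=40
lw $t7, (44) → $t7=M[44]=28
mul $t0, $t7, 19 → $t0=28*19=532
add $t0, $t7, 6 → $t0=28+6=34
neg $t4 → $t4=-(15)=-15
sw $t6, (44) → M[44]=19
halt.

-15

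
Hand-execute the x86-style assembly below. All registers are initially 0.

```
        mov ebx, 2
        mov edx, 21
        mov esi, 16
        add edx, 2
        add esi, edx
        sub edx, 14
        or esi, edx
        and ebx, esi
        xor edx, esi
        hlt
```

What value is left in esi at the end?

mov ebx, 2 → ebx=2
mov edx, 21 → edx=21
mov esi, 16 → esi=16
add edx, 2 → edx=21+2=23
add esi, edx → esi=16+23=39
sub edx, 14 → edx=23-14=9
or esi, edx → esi=39|9=47
and ebx, esi → ebx=2&47=2
xor edx, esi → edx=9^47=38
halt.

47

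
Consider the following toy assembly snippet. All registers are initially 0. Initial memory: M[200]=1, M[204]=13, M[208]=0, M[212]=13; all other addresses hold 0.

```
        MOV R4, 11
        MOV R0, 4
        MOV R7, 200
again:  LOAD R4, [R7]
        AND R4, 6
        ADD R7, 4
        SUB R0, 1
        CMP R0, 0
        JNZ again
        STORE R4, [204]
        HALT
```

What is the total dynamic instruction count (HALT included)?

R4=11
R0=4
R7=200
R4=M[200]=1
R4=1&6=0
R7=200+4=204
R0=4-1=3
CMP R0, 0  (cmp 3,0)
JNZ again: taken
R4=M[204]=13
R4=13&6=4
R7=204+4=208
R0=3-1=2
CMP R0, 0  (cmp 2,0)
JNZ again: taken
R4=M[208]=0
R4=0&6=0
R7=208+4=212
R0=2-1=1
CMP R0, 0  (cmp 1,0)
JNZ again: taken
R4=M[212]=13
R4=13&6=4
R7=212+4=216
R0=1-1=0
CMP R0, 0  (cmp 0,0)
JNZ again: not taken
STORE R4, [204] → M[204]=4
halt.
Total executed instructions: 29.

29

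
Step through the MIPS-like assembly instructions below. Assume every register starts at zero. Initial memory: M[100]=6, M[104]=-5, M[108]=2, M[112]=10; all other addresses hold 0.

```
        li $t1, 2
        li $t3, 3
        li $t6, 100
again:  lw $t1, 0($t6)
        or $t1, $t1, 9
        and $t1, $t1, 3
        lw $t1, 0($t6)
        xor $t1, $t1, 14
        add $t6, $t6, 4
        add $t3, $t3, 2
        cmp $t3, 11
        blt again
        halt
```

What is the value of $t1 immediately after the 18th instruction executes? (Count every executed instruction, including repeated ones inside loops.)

after li $t1, 2: $t1=2
after li $t3, 3: $t3=3
after li $t6, 100: $t6=100
after lw $t1, 0($t6): $t1=M[100]=6
after or $t1, $t1, 9: $t1=6|9=15
after and $t1, $t1, 3: $t1=15&3=3
after lw $t1, 0($t6): $t1=M[100]=6
after xor $t1, $t1, 14: $t1=6^14=8
after add $t6, $t6, 4: $t6=100+4=104
after add $t3, $t3, 2: $t3=3+2=5
cmp $t3, 11  (cmp 5,11)
blt again: taken
after lw $t1, 0($t6): $t1=M[104]=-5
after or $t1, $t1, 9: $t1=(-5)|9=-5
after and $t1, $t1, 3: $t1=(-5)&3=3
after lw $t1, 0($t6): $t1=M[104]=-5
after xor $t1, $t1, 14: $t1=(-5)^14=-11
after add $t6, $t6, 4: $t6=104+4=108
After step 18: $t1 = -11.

-11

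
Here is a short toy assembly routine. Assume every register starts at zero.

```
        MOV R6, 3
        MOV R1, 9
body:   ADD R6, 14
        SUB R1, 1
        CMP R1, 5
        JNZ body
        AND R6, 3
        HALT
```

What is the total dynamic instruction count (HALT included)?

MOV R6, 3 → R6=3
MOV R1, 9 → R1=9
ADD R6, 14 → R6=3+14=17
SUB R1, 1 → R1=9-1=8
CMP R1, 5  (cmp 8,5)
JNZ body: taken
ADD R6, 14 → R6=17+14=31
SUB R1, 1 → R1=8-1=7
CMP R1, 5  (cmp 7,5)
JNZ body: taken
ADD R6, 14 → R6=31+14=45
SUB R1, 1 → R1=7-1=6
CMP R1, 5  (cmp 6,5)
JNZ body: taken
ADD R6, 14 → R6=45+14=59
SUB R1, 1 → R1=6-1=5
CMP R1, 5  (cmp 5,5)
JNZ body: not taken
AND R6, 3 → R6=59&3=3
halt.
Total executed instructions: 20.

20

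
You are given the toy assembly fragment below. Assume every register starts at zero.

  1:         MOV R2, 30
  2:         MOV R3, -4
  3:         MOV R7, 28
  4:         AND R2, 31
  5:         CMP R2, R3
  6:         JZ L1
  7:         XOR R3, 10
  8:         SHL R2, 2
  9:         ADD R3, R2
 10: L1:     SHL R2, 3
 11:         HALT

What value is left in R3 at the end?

after MOV R2, 30: R2=30
after MOV R3, -4: R3=-4
after MOV R7, 28: R7=28
after AND R2, 31: R2=30&31=30
CMP R2, R3  (cmp 30,-4)
JZ L1: not taken
after XOR R3, 10: R3=(-4)^10=-10
after SHL R2, 2: R2=30<<2=120
after ADD R3, R2: R3=(-10)+120=110
after SHL R2, 3: R2=120<<3=960
halt.

110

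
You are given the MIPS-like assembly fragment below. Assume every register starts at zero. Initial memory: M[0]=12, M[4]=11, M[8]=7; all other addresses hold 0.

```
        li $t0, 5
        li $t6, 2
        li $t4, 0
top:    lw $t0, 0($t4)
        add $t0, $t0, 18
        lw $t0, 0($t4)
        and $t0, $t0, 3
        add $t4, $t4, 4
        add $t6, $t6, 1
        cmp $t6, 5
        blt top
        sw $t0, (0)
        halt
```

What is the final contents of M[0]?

$t0=5
$t6=2
$t4=0
$t0=M[0]=12
$t0=12+18=30
$t0=M[0]=12
$t0=12&3=0
$t4=0+4=4
$t6=2+1=3
cmp $t6, 5  (cmp 3,5)
blt top: taken
$t0=M[4]=11
$t0=11+18=29
$t0=M[4]=11
$t0=11&3=3
$t4=4+4=8
$t6=3+1=4
cmp $t6, 5  (cmp 4,5)
blt top: taken
$t0=M[8]=7
$t0=7+18=25
$t0=M[8]=7
$t0=7&3=3
$t4=8+4=12
$t6=4+1=5
cmp $t6, 5  (cmp 5,5)
blt top: not taken
sw $t0, (0) → M[0]=3
halt.

3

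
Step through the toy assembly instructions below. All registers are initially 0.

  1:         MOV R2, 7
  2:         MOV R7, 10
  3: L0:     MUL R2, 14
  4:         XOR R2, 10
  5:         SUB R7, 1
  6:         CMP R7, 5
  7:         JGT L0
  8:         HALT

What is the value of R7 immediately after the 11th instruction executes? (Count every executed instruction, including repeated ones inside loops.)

8

after MOV R2, 7: R2=7
after MOV R7, 10: R7=10
after MUL R2, 14: R2=7*14=98
after XOR R2, 10: R2=98^10=104
after SUB R7, 1: R7=10-1=9
CMP R7, 5  (cmp 9,5)
JGT L0: taken
after MUL R2, 14: R2=104*14=1456
after XOR R2, 10: R2=1456^10=1466
after SUB R7, 1: R7=9-1=8
CMP R7, 5  (cmp 8,5)
After step 11: R7 = 8.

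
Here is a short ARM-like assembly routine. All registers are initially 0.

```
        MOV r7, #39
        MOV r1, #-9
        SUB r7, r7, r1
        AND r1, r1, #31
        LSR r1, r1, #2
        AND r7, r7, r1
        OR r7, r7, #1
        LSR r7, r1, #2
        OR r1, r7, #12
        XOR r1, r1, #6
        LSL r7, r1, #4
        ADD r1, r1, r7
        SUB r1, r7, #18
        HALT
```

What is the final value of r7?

after MOV r7, #39: r7=39
after MOV r1, #-9: r1=-9
after SUB r7, r7, r1: r7=39-(-9)=48
after AND r1, r1, #31: r1=(-9)&31=23
after LSR r1, r1, #2: r1=23>>2=5
after AND r7, r7, r1: r7=48&5=0
after OR r7, r7, #1: r7=0|1=1
after LSR r7, r1, #2: r7=5>>2=1
after OR r1, r7, #12: r1=1|12=13
after XOR r1, r1, #6: r1=13^6=11
after LSL r7, r1, #4: r7=11<<4=176
after ADD r1, r1, r7: r1=11+176=187
after SUB r1, r7, #18: r1=176-18=158
halt.

176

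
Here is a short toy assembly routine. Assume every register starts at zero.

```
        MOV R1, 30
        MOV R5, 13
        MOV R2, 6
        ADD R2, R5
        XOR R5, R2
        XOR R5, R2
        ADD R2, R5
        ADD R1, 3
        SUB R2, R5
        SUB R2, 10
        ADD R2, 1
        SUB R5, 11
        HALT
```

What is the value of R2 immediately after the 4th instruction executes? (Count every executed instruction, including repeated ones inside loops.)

19

after MOV R1, 30: R1=30
after MOV R5, 13: R5=13
after MOV R2, 6: R2=6
after ADD R2, R5: R2=6+13=19
After step 4: R2 = 19.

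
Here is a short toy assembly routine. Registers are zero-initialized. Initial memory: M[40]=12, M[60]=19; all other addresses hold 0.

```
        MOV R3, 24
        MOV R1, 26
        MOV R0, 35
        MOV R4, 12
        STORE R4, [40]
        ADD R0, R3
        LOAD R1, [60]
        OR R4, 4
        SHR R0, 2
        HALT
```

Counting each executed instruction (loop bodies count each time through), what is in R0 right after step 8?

59

after MOV R3, 24: R3=24
after MOV R1, 26: R1=26
after MOV R0, 35: R0=35
after MOV R4, 12: R4=12
STORE R4, [40] → M[40]=12
after ADD R0, R3: R0=35+24=59
after LOAD R1, [60]: R1=M[60]=19
after OR R4, 4: R4=12|4=12
After step 8: R0 = 59.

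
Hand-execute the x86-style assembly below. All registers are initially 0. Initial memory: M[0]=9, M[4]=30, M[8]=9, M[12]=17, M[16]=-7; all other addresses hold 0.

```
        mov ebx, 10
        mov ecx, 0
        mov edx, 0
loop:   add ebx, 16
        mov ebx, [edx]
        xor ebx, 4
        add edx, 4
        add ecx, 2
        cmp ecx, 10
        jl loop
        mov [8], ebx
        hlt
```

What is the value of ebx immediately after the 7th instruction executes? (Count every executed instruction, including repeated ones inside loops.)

ebx=10
ecx=0
edx=0
ebx=10+16=26
ebx=M[0]=9
ebx=9^4=13
edx=0+4=4
After step 7: ebx = 13.

13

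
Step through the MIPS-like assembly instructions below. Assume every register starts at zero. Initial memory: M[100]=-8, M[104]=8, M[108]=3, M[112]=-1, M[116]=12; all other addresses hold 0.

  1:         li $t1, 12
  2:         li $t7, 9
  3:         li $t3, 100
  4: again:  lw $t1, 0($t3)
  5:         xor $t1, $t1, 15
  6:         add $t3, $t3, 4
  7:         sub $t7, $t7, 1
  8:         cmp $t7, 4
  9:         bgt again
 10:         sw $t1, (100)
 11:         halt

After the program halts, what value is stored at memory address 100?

3

after li $t1, 12: $t1=12
after li $t7, 9: $t7=9
after li $t3, 100: $t3=100
after lw $t1, 0($t3): $t1=M[100]=-8
after xor $t1, $t1, 15: $t1=(-8)^15=-9
after add $t3, $t3, 4: $t3=100+4=104
after sub $t7, $t7, 1: $t7=9-1=8
cmp $t7, 4  (cmp 8,4)
bgt again: taken
after lw $t1, 0($t3): $t1=M[104]=8
after xor $t1, $t1, 15: $t1=8^15=7
after add $t3, $t3, 4: $t3=104+4=108
after sub $t7, $t7, 1: $t7=8-1=7
cmp $t7, 4  (cmp 7,4)
bgt again: taken
after lw $t1, 0($t3): $t1=M[108]=3
after xor $t1, $t1, 15: $t1=3^15=12
after add $t3, $t3, 4: $t3=108+4=112
after sub $t7, $t7, 1: $t7=7-1=6
cmp $t7, 4  (cmp 6,4)
bgt again: taken
after lw $t1, 0($t3): $t1=M[112]=-1
after xor $t1, $t1, 15: $t1=(-1)^15=-16
after add $t3, $t3, 4: $t3=112+4=116
after sub $t7, $t7, 1: $t7=6-1=5
cmp $t7, 4  (cmp 5,4)
bgt again: taken
after lw $t1, 0($t3): $t1=M[116]=12
after xor $t1, $t1, 15: $t1=12^15=3
after add $t3, $t3, 4: $t3=116+4=120
after sub $t7, $t7, 1: $t7=5-1=4
cmp $t7, 4  (cmp 4,4)
bgt again: not taken
sw $t1, (100) → M[100]=3
halt.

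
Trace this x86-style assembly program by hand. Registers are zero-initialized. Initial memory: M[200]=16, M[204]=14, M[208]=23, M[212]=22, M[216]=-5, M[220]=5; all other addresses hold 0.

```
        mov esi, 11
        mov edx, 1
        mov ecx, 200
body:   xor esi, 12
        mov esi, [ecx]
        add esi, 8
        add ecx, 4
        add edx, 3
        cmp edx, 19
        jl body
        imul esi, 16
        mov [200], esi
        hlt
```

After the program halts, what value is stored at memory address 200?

208

esi=11
edx=1
ecx=200
esi=11^12=7
esi=M[200]=16
esi=16+8=24
ecx=200+4=204
edx=1+3=4
cmp edx, 19  (cmp 4,19)
jl body: taken
esi=24^12=20
esi=M[204]=14
esi=14+8=22
ecx=204+4=208
edx=4+3=7
cmp edx, 19  (cmp 7,19)
jl body: taken
esi=22^12=26
esi=M[208]=23
esi=23+8=31
ecx=208+4=212
edx=7+3=10
cmp edx, 19  (cmp 10,19)
jl body: taken
esi=31^12=19
esi=M[212]=22
esi=22+8=30
ecx=212+4=216
edx=10+3=13
cmp edx, 19  (cmp 13,19)
jl body: taken
esi=30^12=18
esi=M[216]=-5
esi=(-5)+8=3
ecx=216+4=220
edx=13+3=16
cmp edx, 19  (cmp 16,19)
jl body: taken
esi=3^12=15
esi=M[220]=5
esi=5+8=13
ecx=220+4=224
edx=16+3=19
cmp edx, 19  (cmp 19,19)
jl body: not taken
esi=13*16=208
mov [200], esi → M[200]=208
halt.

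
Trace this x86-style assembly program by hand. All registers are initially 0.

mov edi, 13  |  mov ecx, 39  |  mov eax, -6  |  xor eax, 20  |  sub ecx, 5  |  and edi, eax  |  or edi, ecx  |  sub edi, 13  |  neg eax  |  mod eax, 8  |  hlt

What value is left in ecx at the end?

edi=13
ecx=39
eax=-6
eax=(-6)^20=-18
ecx=39-5=34
edi=13&(-18)=12
edi=12|34=46
edi=46-13=33
eax=-(-18)=18
eax=18%8=2
halt.

34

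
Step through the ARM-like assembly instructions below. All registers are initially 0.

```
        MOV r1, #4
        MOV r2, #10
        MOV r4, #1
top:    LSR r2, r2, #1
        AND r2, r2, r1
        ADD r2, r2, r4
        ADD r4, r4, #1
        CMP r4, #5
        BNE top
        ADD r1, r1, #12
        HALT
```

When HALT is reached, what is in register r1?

16

after MOV r1, #4: r1=4
after MOV r2, #10: r2=10
after MOV r4, #1: r4=1
after LSR r2, r2, #1: r2=10>>1=5
after AND r2, r2, r1: r2=5&4=4
after ADD r2, r2, r4: r2=4+1=5
after ADD r4, r4, #1: r4=1+1=2
CMP r4, #5  (cmp 2,5)
BNE top: taken
after LSR r2, r2, #1: r2=5>>1=2
after AND r2, r2, r1: r2=2&4=0
after ADD r2, r2, r4: r2=0+2=2
after ADD r4, r4, #1: r4=2+1=3
CMP r4, #5  (cmp 3,5)
BNE top: taken
after LSR r2, r2, #1: r2=2>>1=1
after AND r2, r2, r1: r2=1&4=0
after ADD r2, r2, r4: r2=0+3=3
after ADD r4, r4, #1: r4=3+1=4
CMP r4, #5  (cmp 4,5)
BNE top: taken
after LSR r2, r2, #1: r2=3>>1=1
after AND r2, r2, r1: r2=1&4=0
after ADD r2, r2, r4: r2=0+4=4
after ADD r4, r4, #1: r4=4+1=5
CMP r4, #5  (cmp 5,5)
BNE top: not taken
after ADD r1, r1, #12: r1=4+12=16
halt.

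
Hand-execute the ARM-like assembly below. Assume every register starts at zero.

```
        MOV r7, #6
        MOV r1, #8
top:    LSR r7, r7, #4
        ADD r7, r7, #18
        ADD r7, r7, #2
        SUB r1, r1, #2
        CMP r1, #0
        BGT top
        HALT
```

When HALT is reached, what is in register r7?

21

MOV r7, #6 → r7=6
MOV r1, #8 → r1=8
LSR r7, r7, #4 → r7=6>>4=0
ADD r7, r7, #18 → r7=0+18=18
ADD r7, r7, #2 → r7=18+2=20
SUB r1, r1, #2 → r1=8-2=6
CMP r1, #0  (cmp 6,0)
BGT top: taken
LSR r7, r7, #4 → r7=20>>4=1
ADD r7, r7, #18 → r7=1+18=19
ADD r7, r7, #2 → r7=19+2=21
SUB r1, r1, #2 → r1=6-2=4
CMP r1, #0  (cmp 4,0)
BGT top: taken
LSR r7, r7, #4 → r7=21>>4=1
ADD r7, r7, #18 → r7=1+18=19
ADD r7, r7, #2 → r7=19+2=21
SUB r1, r1, #2 → r1=4-2=2
CMP r1, #0  (cmp 2,0)
BGT top: taken
LSR r7, r7, #4 → r7=21>>4=1
ADD r7, r7, #18 → r7=1+18=19
ADD r7, r7, #2 → r7=19+2=21
SUB r1, r1, #2 → r1=2-2=0
CMP r1, #0  (cmp 0,0)
BGT top: not taken
halt.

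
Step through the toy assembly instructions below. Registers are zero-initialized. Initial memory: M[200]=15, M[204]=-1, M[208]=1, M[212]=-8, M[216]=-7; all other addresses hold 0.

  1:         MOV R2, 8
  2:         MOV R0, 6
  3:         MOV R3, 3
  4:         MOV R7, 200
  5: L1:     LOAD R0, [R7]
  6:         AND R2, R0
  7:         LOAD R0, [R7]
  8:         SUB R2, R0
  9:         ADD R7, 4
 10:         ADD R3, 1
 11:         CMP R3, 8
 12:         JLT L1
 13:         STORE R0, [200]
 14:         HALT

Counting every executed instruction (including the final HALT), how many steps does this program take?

46

R2=8
R0=6
R3=3
R7=200
R0=M[200]=15
R2=8&15=8
R0=M[200]=15
R2=8-15=-7
R7=200+4=204
R3=3+1=4
CMP R3, 8  (cmp 4,8)
JLT L1: taken
R0=M[204]=-1
R2=(-7)&(-1)=-7
R0=M[204]=-1
R2=(-7)-(-1)=-6
R7=204+4=208
R3=4+1=5
CMP R3, 8  (cmp 5,8)
JLT L1: taken
R0=M[208]=1
R2=(-6)&1=0
R0=M[208]=1
R2=0-1=-1
R7=208+4=212
R3=5+1=6
CMP R3, 8  (cmp 6,8)
JLT L1: taken
R0=M[212]=-8
R2=(-1)&(-8)=-8
R0=M[212]=-8
R2=(-8)-(-8)=0
R7=212+4=216
R3=6+1=7
CMP R3, 8  (cmp 7,8)
JLT L1: taken
R0=M[216]=-7
R2=0&(-7)=0
R0=M[216]=-7
R2=0-(-7)=7
R7=216+4=220
R3=7+1=8
CMP R3, 8  (cmp 8,8)
JLT L1: not taken
STORE R0, [200] → M[200]=-7
halt.
Total executed instructions: 46.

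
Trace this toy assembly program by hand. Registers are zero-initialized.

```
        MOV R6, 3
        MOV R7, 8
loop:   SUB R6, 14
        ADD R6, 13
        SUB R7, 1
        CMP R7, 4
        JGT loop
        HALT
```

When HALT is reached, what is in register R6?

-1

after MOV R6, 3: R6=3
after MOV R7, 8: R7=8
after SUB R6, 14: R6=3-14=-11
after ADD R6, 13: R6=(-11)+13=2
after SUB R7, 1: R7=8-1=7
CMP R7, 4  (cmp 7,4)
JGT loop: taken
after SUB R6, 14: R6=2-14=-12
after ADD R6, 13: R6=(-12)+13=1
after SUB R7, 1: R7=7-1=6
CMP R7, 4  (cmp 6,4)
JGT loop: taken
after SUB R6, 14: R6=1-14=-13
after ADD R6, 13: R6=(-13)+13=0
after SUB R7, 1: R7=6-1=5
CMP R7, 4  (cmp 5,4)
JGT loop: taken
after SUB R6, 14: R6=0-14=-14
after ADD R6, 13: R6=(-14)+13=-1
after SUB R7, 1: R7=5-1=4
CMP R7, 4  (cmp 4,4)
JGT loop: not taken
halt.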